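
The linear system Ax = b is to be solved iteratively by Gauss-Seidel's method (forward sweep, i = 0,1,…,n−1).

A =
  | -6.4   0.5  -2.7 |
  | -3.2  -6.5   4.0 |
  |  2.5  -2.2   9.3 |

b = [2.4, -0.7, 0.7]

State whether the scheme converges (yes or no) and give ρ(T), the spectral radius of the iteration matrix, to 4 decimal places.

Write A = D+L+U with D = diag(-6.4, -6.5, 9.3).
Gauss-Seidel: T = -(D+L)⁻¹U, row 0 first, T[0,2] = -(-2.7)/(-6.4) = -0.4219; later rows by forward substitution.
  T[0,:] = [+0.0000, +0.0781, -0.4219]
  T[1,:] = [+0.0000, -0.0385, +0.8231]
  T[2,:] = [+0.0000, -0.0301, +0.3081]
moduli |λ_i(T)| = 0.2073, 0.0623, 0.0000.
spectral radius ρ = 0.2073; 0.2073 < 1: convergent.

yes, ρ = 0.2073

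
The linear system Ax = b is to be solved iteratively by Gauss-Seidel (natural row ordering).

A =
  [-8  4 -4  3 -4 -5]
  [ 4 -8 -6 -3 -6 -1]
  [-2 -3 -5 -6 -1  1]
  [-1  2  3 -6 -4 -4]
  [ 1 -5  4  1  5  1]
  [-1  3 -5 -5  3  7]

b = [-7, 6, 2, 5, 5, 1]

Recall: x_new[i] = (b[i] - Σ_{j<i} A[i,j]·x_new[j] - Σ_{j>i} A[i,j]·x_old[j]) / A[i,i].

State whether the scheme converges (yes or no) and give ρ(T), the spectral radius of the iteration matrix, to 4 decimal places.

Let D = diag(-8, -8, -5, -6, 5, 7); L, U the strict triangles.
Gauss-Seidel: T = -(D+L)⁻¹U, row 0 first, T[0,3] = -(3)/(-8) = +0.3750; later rows by forward substitution.
  T[0,:] = [+0.0000, +0.5000, -0.5000, +0.3750, -0.5000, -0.6250]
  T[1,:] = [+0.0000, +0.2500, -1.0000, -0.1875, -1.0000, -0.4375]
  T[2,:] = [+0.0000, -0.3500, +0.8000, -1.2375, +0.6000, +0.7125]
  T[3,:] = [+0.0000, -0.1750, +0.1500, -0.7438, -0.6167, -0.3521]
  T[4,:] = [+0.0000, +0.4650, -1.5700, +0.8762, -1.2567, -1.0121]
  T[5,:] = [+0.0000, -0.6100, +1.7086, -1.6568, +0.8838, +0.7894]
eigenvalue magnitudes: 1.2296, 0.7274, 0.4556, 0.2131, 0.0987, 0.0000.
ρ = 1.2296; 1.2296 > 1 ⇒ diverges.

no, ρ = 1.2296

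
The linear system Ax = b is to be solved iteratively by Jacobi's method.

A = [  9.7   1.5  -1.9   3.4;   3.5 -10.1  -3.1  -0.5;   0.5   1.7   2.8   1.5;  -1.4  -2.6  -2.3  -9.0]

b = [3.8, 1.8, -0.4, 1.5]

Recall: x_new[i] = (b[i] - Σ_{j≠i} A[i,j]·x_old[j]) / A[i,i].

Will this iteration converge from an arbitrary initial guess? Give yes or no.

Diagonal D = diag(9.7, -10.1, 2.8, -9); L, U strict lower/upper.
Jacobi T = -D⁻¹(L+U): T[0,2] = -(-1.9)/(9.7) = +0.1959; T[0,0] = 0.
  T[0,:] = [+0.0000, -0.1546, +0.1959, -0.3505]
  T[1,:] = [+0.3465, +0.0000, -0.3069, -0.0495]
  T[2,:] = [-0.1786, -0.6071, +0.0000, -0.5357]
  T[3,:] = [-0.1556, -0.2889, -0.2556, +0.0000]
eigenvalue magnitudes: 0.6401, 0.3478, 0.3478, 0.0223.
ρ(T) = max|λ| = 0.6401; 0.6401 < 1, so it converges for any x₀.

yes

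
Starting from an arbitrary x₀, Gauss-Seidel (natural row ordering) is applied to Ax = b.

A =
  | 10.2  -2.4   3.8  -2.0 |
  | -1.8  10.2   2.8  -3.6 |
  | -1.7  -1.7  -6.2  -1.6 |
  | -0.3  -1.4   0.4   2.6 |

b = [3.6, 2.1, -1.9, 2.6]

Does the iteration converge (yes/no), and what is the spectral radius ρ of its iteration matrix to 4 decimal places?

Split A = D + L + U, D = diag(10.2, 10.2, -6.2, 2.6).
Gauss-Seidel: T = -(D+L)⁻¹U, row 0 first, T[0,2] = -(3.8)/(10.2) = -0.3725; later rows by forward substitution.
  T[0,:] = [+0.0000 +0.2353 -0.3725 +0.1961]
  T[1,:] = [+0.0000 +0.0415 -0.3403 +0.3875]
  T[2,:] = [+0.0000 -0.0759 +0.1954 -0.4181]
  T[3,:] = [+0.0000 +0.0612 -0.2563 +0.2956]
moduli |λ_i(T)| = 0.6566, 0.0923, 0.0317, 0.0000.
ρ = 0.6566; 0.6566 < 1 ⇒ converges.

yes, ρ = 0.6566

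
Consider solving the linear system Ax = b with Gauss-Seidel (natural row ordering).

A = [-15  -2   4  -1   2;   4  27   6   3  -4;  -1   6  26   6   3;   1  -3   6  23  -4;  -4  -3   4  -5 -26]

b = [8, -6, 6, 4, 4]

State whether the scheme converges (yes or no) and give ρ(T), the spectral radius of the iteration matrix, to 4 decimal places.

yes, ρ = 0.1888

Diagonal D = diag(-15, 27, 26, 23, -26); L, U strict lower/upper.
Gauss-Seidel: T = -(D+L)⁻¹U, row 0 first, T[0,3] = -(-1)/(-15) = -0.0667; later rows by forward substitution.
  T[0,:] = [+0.0000, -0.1333, +0.2667, -0.0667, +0.1333]
  T[1,:] = [+0.0000, +0.0198, -0.2617, -0.1012, +0.1284]
  T[2,:] = [+0.0000, -0.0097, +0.0707, -0.2100, -0.1399]
  T[3,:] = [+0.0000, +0.0109, -0.0642, +0.0445, +0.2214]
  T[4,:] = [+0.0000, +0.0146, +0.0124, -0.0189, -0.0994]
|λ(T)| sorted: 0.1888, 0.1324, 0.0855, 0.0855, 0.0000.
ρ = 0.1888; 0.1888 < 1 ⇒ converges.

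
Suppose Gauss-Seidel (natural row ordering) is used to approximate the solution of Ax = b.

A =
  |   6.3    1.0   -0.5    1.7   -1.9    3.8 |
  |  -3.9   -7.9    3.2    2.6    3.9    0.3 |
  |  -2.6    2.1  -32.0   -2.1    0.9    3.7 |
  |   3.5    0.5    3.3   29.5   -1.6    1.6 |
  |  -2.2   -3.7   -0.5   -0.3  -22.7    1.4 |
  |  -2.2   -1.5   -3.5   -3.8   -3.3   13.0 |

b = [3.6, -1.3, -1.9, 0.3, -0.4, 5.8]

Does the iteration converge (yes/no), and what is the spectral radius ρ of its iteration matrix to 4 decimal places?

yes, ρ = 0.1777

Split A = D + L + U, D = diag(6.3, -7.9, -32, 29.5, -22.7, 13).
T_GS = -(D+L)⁻¹U: row 0 first, T[0,4] = -(-1.9)/(6.3) = +0.3016; later rows by forward substitution.
  T[0,:] = [+0.0000 -0.1587 +0.0794 -0.2698 +0.3016 -0.6032]
  T[1,:] = [+0.0000 +0.0784 +0.3659 +0.4623 +0.3448 +0.3357]
  T[2,:] = [+0.0000 +0.0180 +0.0176 -0.0134 +0.0262 +0.1867]
  T[3,:] = [+0.0000 +0.0155 -0.0176 +0.0257 +0.0097 -0.0092]
  T[4,:] = [+0.0000 +0.0020 -0.0675 -0.0493 -0.0861 +0.0614]
  T[5,:] = [+0.0000 -0.0079 +0.0381 -0.0009 +0.0789 -0.0002]
|λ(T)| sorted: 0.1777, 0.1208, 0.1208, 0.0408, 0.0226, 0.0000.
ρ = 0.1777; 0.1777 < 1: convergent.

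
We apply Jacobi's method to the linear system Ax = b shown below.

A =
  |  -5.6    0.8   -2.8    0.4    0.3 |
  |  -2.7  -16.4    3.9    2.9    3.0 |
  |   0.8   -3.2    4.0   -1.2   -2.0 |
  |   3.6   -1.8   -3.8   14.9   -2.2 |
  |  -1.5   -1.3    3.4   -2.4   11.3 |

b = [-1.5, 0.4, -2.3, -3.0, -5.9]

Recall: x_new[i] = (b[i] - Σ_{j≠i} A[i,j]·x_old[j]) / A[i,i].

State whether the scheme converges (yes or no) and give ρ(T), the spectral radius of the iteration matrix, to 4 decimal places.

Split A = D + L + U, D = diag(-5.6, -16.4, 4, 14.9, 11.3).
Jacobi: T = -D⁻¹(L+U), T[3,2] = -(-3.8)/(14.9) = +0.2550; T[3,3] = 0.
  T[0,:] = [+0.0000, +0.1429, -0.5000, +0.0714, +0.0536]
  T[1,:] = [-0.1646, +0.0000, +0.2378, +0.1768, +0.1829]
  T[2,:] = [-0.2000, +0.8000, +0.0000, +0.3000, +0.5000]
  T[3,:] = [-0.2416, +0.1208, +0.2550, +0.0000, +0.1477]
  T[4,:] = [+0.1327, +0.1150, -0.3009, +0.2124, +0.0000]
|eigenvalues of T|: 0.6630, 0.3203, 0.2105, 0.2105, 0.1553.
ρ = 0.6630; 0.6630 < 1: convergent.

yes, ρ = 0.6630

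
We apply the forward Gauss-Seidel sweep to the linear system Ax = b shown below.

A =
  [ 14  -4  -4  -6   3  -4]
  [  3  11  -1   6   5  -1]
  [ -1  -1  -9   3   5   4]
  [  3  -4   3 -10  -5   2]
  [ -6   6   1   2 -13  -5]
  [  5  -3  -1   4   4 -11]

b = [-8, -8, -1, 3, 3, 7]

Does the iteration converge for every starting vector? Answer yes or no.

yes

Diagonal D = diag(14, 11, -9, -10, -13, -11); L, U strict lower/upper.
GS T = -(D+L)⁻¹U: row 0 first, T[0,4] = -(3)/(14) = -0.2143; later rows by forward substitution.
  T[0,:] = [+0.0000, +0.2857, +0.2857, +0.4286, -0.2143, +0.2857]
  T[1,:] = [+0.0000, -0.0779, +0.0130, -0.6623, -0.3961, +0.0130]
  T[2,:] = [+0.0000, -0.0231, -0.0332, +0.3593, +0.6234, +0.4113]
  T[3,:] = [+0.0000, +0.1100, +0.0706, +0.5013, -0.2188, +0.4039]
  T[4,:] = [+0.0000, -0.1527, -0.1176, -0.3987, -0.0696, -0.4167]
  T[5,:] = [+0.0000, +0.1377, +0.1123, +0.3801, -0.1509, +0.0843]
eigenvalue magnitudes: 0.8500, 0.2913, 0.2474, 0.1112, 0.1112, 0.0000.
spectral radius ρ = 0.8500; 0.8500 < 1 ⇒ converges.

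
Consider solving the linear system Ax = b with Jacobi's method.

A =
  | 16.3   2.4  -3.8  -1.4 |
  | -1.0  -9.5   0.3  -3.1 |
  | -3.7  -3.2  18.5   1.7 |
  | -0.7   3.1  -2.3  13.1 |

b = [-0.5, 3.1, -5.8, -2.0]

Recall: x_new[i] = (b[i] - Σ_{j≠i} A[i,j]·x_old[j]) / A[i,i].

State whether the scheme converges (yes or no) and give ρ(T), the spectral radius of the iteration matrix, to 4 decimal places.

Split A = D + L + U, D = diag(16.3, -9.5, 18.5, 13.1).
T_J = -D⁻¹(L+U): T[1,3] = -(-3.1)/(-9.5) = -0.3263; T[1,1] = 0.
  T[0,:] = [+0.0000  -0.1472  +0.2331  +0.0859]
  T[1,:] = [-0.1053  +0.0000  +0.0316  -0.3263]
  T[2,:] = [+0.2000  +0.1730  +0.0000  -0.0919]
  T[3,:] = [+0.0534  -0.2366  +0.1756  +0.0000]
|roots of det(T-λI)|: 0.3598, 0.2566, 0.2566, 0.1395.
spectral radius ρ = 0.3598; 0.3598 < 1 ⇒ converges.

yes, ρ = 0.3598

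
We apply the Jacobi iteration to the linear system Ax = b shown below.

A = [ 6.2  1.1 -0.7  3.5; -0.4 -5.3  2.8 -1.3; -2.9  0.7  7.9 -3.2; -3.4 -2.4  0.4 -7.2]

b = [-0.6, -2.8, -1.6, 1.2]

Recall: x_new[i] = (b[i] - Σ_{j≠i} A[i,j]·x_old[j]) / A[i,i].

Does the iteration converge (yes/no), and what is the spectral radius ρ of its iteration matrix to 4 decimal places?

yes, ρ = 0.8251

A = D + L + U where D = diag(6.2, -5.3, 7.9, -7.2).
Jacobi T = -D⁻¹(L+U): T[1,2] = -(2.8)/(-5.3) = +0.5283; T[1,1] = 0.
  T[0,:] = [+0.0000  -0.1774  +0.1129  -0.5645]
  T[1,:] = [-0.0755  +0.0000  +0.5283  -0.2453]
  T[2,:] = [+0.3671  -0.0886  +0.0000  +0.4051]
  T[3,:] = [-0.4722  -0.3333  +0.0556  +0.0000]
eigenvalue magnitudes: 0.8251, 0.5312, 0.3818, 0.3818.
ρ(T) = max|λ| = 0.8251; 0.8251 < 1, so it converges for any x₀.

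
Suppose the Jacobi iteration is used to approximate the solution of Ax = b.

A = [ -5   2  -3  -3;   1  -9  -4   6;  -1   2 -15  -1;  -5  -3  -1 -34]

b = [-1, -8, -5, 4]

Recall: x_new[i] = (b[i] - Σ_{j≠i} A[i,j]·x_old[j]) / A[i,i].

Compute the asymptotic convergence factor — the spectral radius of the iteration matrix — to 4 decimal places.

0.4678

Split A = D + L + U, D = diag(-5, -9, -15, -34).
Jacobi: T = -D⁻¹(L+U), T[2,1] = -(2)/(-15) = +0.1333; T[2,2] = 0.
  T[0,:] = [+0.0000, +0.4000, -0.6000, -0.6000]
  T[1,:] = [+0.1111, +0.0000, -0.4444, +0.6667]
  T[2,:] = [-0.0667, +0.1333, +0.0000, -0.0667]
  T[3,:] = [-0.1471, -0.0882, -0.0294, +0.0000]
eigenvalue magnitudes: 0.4678, 0.3341, 0.3341, 0.2978.
ρ = 0.4678; 0.4678 < 1: convergent.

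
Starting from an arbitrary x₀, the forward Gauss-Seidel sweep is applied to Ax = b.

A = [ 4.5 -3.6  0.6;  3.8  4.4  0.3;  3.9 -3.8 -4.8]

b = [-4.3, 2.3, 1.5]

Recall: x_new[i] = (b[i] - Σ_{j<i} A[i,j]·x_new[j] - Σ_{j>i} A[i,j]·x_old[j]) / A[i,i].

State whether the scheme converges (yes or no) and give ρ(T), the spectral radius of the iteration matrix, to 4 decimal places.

yes, ρ = 0.7796

A = D + L + U where D = diag(4.5, 4.4, -4.8).
GS T = -(D+L)⁻¹U: row 0 first, T[0,1] = -(-3.6)/(4.5) = +0.8000; later rows by forward substitution.
  T[0,:] = [+0.0000, +0.8000, -0.1333]
  T[1,:] = [+0.0000, -0.6909, +0.0470]
  T[2,:] = [+0.0000, +1.1970, -0.1455]
eigenvalue magnitudes: 0.7796, 0.0568, 0.0000.
ρ(T) = max|λ| = 0.7796; 0.7796 < 1, so it converges for any x₀.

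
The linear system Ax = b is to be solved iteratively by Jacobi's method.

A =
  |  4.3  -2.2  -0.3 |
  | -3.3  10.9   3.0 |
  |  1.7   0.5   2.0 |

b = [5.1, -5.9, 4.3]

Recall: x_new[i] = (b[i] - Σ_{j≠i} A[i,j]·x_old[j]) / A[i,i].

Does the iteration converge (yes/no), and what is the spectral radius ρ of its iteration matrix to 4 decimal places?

yes, ρ = 0.5968

Write A = D+L+U with D = diag(4.3, 10.9, 2).
Jacobi T = -D⁻¹(L+U): T[0,1] = -(-2.2)/(4.3) = +0.5116; T[0,0] = 0.
  T[0,:] = [+0.0000 +0.5116 +0.0698]
  T[1,:] = [+0.3028 +0.0000 -0.2752]
  T[2,:] = [-0.8500 -0.2500 +0.0000]
|λ(T)| sorted: 0.5968, 0.4379, 0.4379.
ρ = 0.5968; 0.5968 < 1: convergent.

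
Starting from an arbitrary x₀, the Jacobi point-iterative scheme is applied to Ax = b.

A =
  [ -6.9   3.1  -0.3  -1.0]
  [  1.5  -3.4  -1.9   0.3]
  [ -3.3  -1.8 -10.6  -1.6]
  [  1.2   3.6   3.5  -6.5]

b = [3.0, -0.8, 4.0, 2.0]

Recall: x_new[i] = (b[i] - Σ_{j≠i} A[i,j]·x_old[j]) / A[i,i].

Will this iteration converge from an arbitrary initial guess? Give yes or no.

yes

Write A = D+L+U with D = diag(-6.9, -3.4, -10.6, -6.5).
Jacobi T = -D⁻¹(L+U): T[2,1] = -(-1.8)/(-10.6) = -0.1698; T[2,2] = 0.
  T[0,:] = [+0.0000 +0.4493 -0.0435 -0.1449]
  T[1,:] = [+0.4412 +0.0000 -0.5588 +0.0882]
  T[2,:] = [-0.3113 -0.1698 +0.0000 -0.1509]
  T[3,:] = [+0.1846 +0.5538 +0.5385 +0.0000]
eigenvalue magnitudes: 0.6703, 0.3576, 0.3576, 0.1394.
ρ(T) = max|λ| = 0.6703; 0.6703 < 1: convergent.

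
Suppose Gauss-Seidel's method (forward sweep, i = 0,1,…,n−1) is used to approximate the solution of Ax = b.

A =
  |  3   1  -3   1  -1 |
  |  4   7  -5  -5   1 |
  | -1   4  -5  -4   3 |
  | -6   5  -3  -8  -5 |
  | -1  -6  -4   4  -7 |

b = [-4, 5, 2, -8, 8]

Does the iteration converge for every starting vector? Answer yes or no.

no

Let D = diag(3, 7, -5, -8, -7); L, U the strict triangles.
GS T = -(D+L)⁻¹U: row 0 first, T[0,2] = -(-3)/(3) = +1.0000; later rows by forward substitution.
  T[0,:] = [+0.0000, -0.3333, +1.0000, -0.3333, +0.3333]
  T[1,:] = [+0.0000, +0.1905, +0.1429, +0.9048, -0.3333]
  T[2,:] = [+0.0000, +0.2190, -0.0857, -0.0095, +0.2667]
  T[3,:] = [+0.0000, +0.2869, -0.6286, +0.8190, -1.1833]
  T[4,:] = [+0.0000, -0.0769, -0.5755, -0.2544, -0.5905]
|eigenvalues of T|: 1.2641, 0.5650, 0.2811, 0.0847, 0.0000.
spectral radius ρ = 1.2641; 1.2641 > 1, so it fails to converge.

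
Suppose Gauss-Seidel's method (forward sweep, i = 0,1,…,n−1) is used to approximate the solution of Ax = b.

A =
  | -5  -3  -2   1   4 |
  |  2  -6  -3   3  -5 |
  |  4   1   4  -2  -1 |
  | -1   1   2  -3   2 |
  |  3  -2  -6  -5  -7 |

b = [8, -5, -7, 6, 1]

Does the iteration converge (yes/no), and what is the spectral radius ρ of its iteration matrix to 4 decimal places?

no, ρ = 1.5965

Split A = D + L + U, D = diag(-5, -6, 4, -3, -7).
T_GS = -(D+L)⁻¹U: row 0 first, T[0,3] = -(1)/(-5) = +0.2000; later rows by forward substitution.
  T[0,:] = [+0.0000, -0.6000, -0.4000, +0.2000, +0.8000]
  T[1,:] = [+0.0000, -0.2000, -0.6333, +0.5667, -0.5667]
  T[2,:] = [+0.0000, +0.6500, +0.5583, +0.1583, -0.4083]
  T[3,:] = [+0.0000, +0.5667, +0.2944, +0.2278, -0.0611]
  T[4,:] = [+0.0000, -1.1619, -0.6794, -0.3746, +0.8984]
|roots of det(T-λI)|: 1.5965, 0.5925, 0.3518, 0.1288, 0.0000.
ρ = 1.5965; 1.5965 > 1: divergent.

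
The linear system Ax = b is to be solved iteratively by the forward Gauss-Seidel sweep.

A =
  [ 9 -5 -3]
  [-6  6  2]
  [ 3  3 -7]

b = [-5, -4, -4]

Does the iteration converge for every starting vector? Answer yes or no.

A = D + L + U where D = diag(9, 6, -7).
GS T = -(D+L)⁻¹U: row 0 first, T[0,2] = -(-3)/(9) = +0.3333; later rows by forward substitution.
  T[0,:] = [+0.0000 +0.5556 +0.3333]
  T[1,:] = [+0.0000 +0.5556 +0.0000]
  T[2,:] = [+0.0000 +0.4762 +0.1429]
|eigenvalues of T|: 0.5556, 0.1429, 0.0000.
ρ = 0.5556; 0.5556 < 1, so it converges for any x₀.

yes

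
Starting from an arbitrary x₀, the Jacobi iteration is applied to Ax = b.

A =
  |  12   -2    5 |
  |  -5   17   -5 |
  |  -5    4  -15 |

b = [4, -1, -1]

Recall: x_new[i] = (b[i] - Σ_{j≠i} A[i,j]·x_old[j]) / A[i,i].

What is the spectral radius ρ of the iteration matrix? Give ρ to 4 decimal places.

0.5910

Write A = D+L+U with D = diag(12, 17, -15).
Jacobi T = -D⁻¹(L+U): T[2,0] = -(-5)/(-15) = -0.3333; T[2,2] = 0.
  T[0,:] = [+0.0000 +0.1667 -0.4167]
  T[1,:] = [+0.2941 +0.0000 +0.2941]
  T[2,:] = [-0.3333 +0.2667 +0.0000]
|roots of det(T-λI)|: 0.5910, 0.3617, 0.2293.
ρ(T) = max|λ| = 0.5910; 0.5910 < 1 ⇒ converges.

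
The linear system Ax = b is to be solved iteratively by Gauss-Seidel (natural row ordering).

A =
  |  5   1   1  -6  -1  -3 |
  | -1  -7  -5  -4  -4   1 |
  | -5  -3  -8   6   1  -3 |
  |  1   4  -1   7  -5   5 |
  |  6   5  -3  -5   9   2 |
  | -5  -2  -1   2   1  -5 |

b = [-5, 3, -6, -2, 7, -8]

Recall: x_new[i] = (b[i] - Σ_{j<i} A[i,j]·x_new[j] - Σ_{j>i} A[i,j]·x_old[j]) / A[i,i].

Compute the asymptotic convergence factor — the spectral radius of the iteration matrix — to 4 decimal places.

1.3152

Split A = D + L + U, D = diag(5, -7, -8, 7, 9, -5).
T_GS = -(D+L)⁻¹U: row 0 first, T[0,1] = -(1)/(5) = -0.2000; later rows by forward substitution.
  T[0,:] = [+0.0000, -0.2000, -0.2000, +1.2000, +0.2000, +0.6000]
  T[1,:] = [+0.0000, +0.0286, -0.6857, -0.7429, -0.6000, +0.0571]
  T[2,:] = [+0.0000, +0.1143, +0.3821, +0.2786, +0.2250, -0.7714]
  T[3,:] = [+0.0000, +0.0286, +0.4750, +0.2929, +1.0607, -0.9429]
  T[4,:] = [+0.0000, +0.1714, +0.9056, -0.1317, +0.8643, -1.4349]
  T[5,:] = [+0.0000, +0.2114, +0.7690, -0.8678, +0.5921, -1.1327]
|eigenvalues of T|: 1.3152, 0.7746, 0.7746, 0.1468, 0.1468, 0.0000.
ρ = 1.3152; 1.3152 > 1, so it fails to converge.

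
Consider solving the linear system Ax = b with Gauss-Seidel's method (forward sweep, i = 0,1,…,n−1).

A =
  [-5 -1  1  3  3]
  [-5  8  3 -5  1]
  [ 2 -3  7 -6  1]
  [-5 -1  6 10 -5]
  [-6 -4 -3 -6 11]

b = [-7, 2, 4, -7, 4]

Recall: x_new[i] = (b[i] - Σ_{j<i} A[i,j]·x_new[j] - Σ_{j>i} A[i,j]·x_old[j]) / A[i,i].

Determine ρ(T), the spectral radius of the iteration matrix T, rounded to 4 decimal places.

A = D + L + U where D = diag(-5, 8, 7, 10, 11).
Gauss-Seidel: T = -(D+L)⁻¹U, row 0 first, T[0,4] = -(3)/(-5) = +0.6000; later rows by forward substitution.
  T[0,:] = [+0.0000  -0.2000  +0.2000  +0.6000  +0.6000]
  T[1,:] = [+0.0000  -0.1250  -0.2500  +1.0000  +0.2500]
  T[2,:] = [+0.0000  +0.0036  -0.1643  +1.1143  -0.2071]
  T[3,:] = [+0.0000  -0.1146  +0.1736  -0.2686  +0.9493]
  T[4,:] = [+0.0000  -0.2161  +0.0681  +0.8483  +0.8795]
|roots of det(T-λI)|: 1.2949, 0.9321, 0.1205, 0.1205, 0.0000.
spectral radius ρ = 1.2949; 1.2949 > 1: divergent.

1.2949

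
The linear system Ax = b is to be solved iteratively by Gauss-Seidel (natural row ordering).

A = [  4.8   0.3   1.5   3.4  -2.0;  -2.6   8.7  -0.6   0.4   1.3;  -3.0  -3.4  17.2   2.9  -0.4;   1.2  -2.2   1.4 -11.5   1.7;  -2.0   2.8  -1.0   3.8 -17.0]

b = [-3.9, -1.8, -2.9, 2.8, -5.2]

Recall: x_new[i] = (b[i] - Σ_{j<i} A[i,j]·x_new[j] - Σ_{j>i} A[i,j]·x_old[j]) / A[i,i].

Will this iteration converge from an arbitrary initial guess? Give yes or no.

yes

Diagonal D = diag(4.8, 8.7, 17.2, -11.5, -17); L, U strict lower/upper.
GS T = -(D+L)⁻¹U: row 0 first, T[0,3] = -(3.4)/(4.8) = -0.7083; later rows by forward substitution.
  T[0,:] = [+0.0000, -0.0625, -0.3125, -0.7083, +0.4167]
  T[1,:] = [+0.0000, -0.0187, -0.0244, -0.2577, -0.0249]
  T[2,:] = [+0.0000, -0.0146, -0.0593, -0.3431, +0.0910]
  T[3,:] = [+0.0000, -0.0047, -0.0352, -0.0664, +0.2071]
  T[4,:] = [+0.0000, +0.0041, +0.0284, +0.0462, -0.0122]
|roots of det(T-λI)|: 0.2475, 0.0759, 0.0759, 0.0089, 0.0000.
ρ = 0.2475; 0.2475 < 1: convergent.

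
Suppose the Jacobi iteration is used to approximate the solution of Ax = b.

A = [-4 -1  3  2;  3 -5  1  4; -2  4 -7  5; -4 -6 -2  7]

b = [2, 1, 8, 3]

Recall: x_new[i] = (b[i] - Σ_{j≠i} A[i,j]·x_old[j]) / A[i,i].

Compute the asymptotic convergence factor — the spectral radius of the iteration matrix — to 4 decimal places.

1.3884

Split A = D + L + U, D = diag(-4, -5, -7, 7).
Jacobi T = -D⁻¹(L+U): T[0,3] = -(2)/(-4) = +0.5000; T[0,0] = 0.
  T[0,:] = [+0.0000, -0.2500, +0.7500, +0.5000]
  T[1,:] = [+0.6000, +0.0000, +0.2000, +0.8000]
  T[2,:] = [-0.2857, +0.5714, +0.0000, +0.7143]
  T[3,:] = [+0.5714, +0.8571, +0.2857, +0.0000]
eigenvalue magnitudes: 1.3884, 0.8448, 0.7368, 0.7368.
spectral radius ρ = 1.3884; 1.3884 > 1 ⇒ diverges.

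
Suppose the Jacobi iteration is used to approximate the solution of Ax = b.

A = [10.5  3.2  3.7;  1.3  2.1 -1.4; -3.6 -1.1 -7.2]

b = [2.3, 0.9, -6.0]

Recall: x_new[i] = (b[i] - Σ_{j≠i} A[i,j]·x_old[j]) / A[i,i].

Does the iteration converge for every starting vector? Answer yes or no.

yes

Write A = D+L+U with D = diag(10.5, 2.1, -7.2).
Jacobi: T = -D⁻¹(L+U), T[2,1] = -(-1.1)/(-7.2) = -0.1528; T[2,2] = 0.
  T[0,:] = [+0.0000, -0.3048, -0.3524]
  T[1,:] = [-0.6190, +0.0000, +0.6667]
  T[2,:] = [-0.5000, -0.1528, +0.0000]
|roots of det(T-λI)|: 0.6120, 0.3340, 0.3340.
ρ = 0.6120; 0.6120 < 1 ⇒ converges.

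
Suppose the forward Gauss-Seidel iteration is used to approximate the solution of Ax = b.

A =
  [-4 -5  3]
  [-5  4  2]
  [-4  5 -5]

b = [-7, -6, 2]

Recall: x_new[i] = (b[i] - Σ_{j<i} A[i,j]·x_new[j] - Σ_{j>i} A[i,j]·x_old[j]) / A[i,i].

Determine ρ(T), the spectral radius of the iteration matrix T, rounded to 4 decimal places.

1.3564

Diagonal D = diag(-4, 4, -5); L, U strict lower/upper.
GS T = -(D+L)⁻¹U: row 0 first, T[0,2] = -(3)/(-4) = +0.7500; later rows by forward substitution.
  T[0,:] = [+0.0000, -1.2500, +0.7500]
  T[1,:] = [+0.0000, -1.5625, +0.4375]
  T[2,:] = [+0.0000, -0.5625, -0.1625]
moduli |λ_i(T)| = 1.3564, 0.3686, 0.0000.
ρ(T) = max|λ| = 1.3564; 1.3564 > 1, so it fails to converge.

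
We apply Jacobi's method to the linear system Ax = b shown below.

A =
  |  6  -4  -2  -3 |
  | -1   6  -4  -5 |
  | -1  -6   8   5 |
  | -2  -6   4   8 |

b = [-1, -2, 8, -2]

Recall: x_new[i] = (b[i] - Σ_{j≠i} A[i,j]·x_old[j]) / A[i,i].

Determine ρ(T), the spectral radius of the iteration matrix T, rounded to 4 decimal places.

Write A = D+L+U with D = diag(6, 6, 8, 8).
Jacobi: T = -D⁻¹(L+U), T[1,0] = -(-1)/(6) = +0.1667; T[1,1] = 0.
  T[0,:] = [+0.0000 +0.6667 +0.3333 +0.5000]
  T[1,:] = [+0.1667 +0.0000 +0.6667 +0.8333]
  T[2,:] = [+0.1250 +0.7500 +0.0000 -0.6250]
  T[3,:] = [+0.2500 +0.7500 -0.5000 +0.0000]
|λ(T)| sorted: 1.3807, 1.0779, 0.5492, 0.2464.
spectral radius ρ = 1.3807; 1.3807 > 1: divergent.

1.3807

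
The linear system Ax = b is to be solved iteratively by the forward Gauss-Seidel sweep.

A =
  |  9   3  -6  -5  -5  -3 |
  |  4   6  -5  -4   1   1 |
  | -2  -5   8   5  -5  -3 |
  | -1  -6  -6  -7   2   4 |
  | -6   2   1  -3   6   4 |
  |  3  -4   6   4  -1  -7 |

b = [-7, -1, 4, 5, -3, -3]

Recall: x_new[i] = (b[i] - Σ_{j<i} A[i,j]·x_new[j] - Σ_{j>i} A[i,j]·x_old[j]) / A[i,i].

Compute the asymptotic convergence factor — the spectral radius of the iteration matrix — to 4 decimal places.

Diagonal D = diag(9, 6, 8, -7, 6, -7); L, U strict lower/upper.
T_GS = -(D+L)⁻¹U: row 0 first, T[0,2] = -(-6)/(9) = +0.6667; later rows by forward substitution.
  T[0,:] = [+0.0000 -0.3333 +0.6667 +0.5556 +0.5556 +0.3333]
  T[1,:] = [+0.0000 +0.2222 +0.3889 +0.2963 -0.5370 -0.3889]
  T[2,:] = [+0.0000 +0.0556 +0.4097 -0.3009 +0.4282 +0.2153]
  T[3,:] = [+0.0000 -0.1905 -0.7798 -0.0754 +0.2996 +0.6726]
  T[4,:] = [+0.0000 -0.5119 +0.0789 +0.4692 +0.8130 +0.0967]
  T[5,:] = [+0.0000 -0.2579 -0.0422 -0.2993 +0.9671 +0.9201]
|λ(T)| sorted: 1.5565, 0.4832, 0.4617, 0.3339, 0.1222, 0.0000.
ρ(T) = max|λ| = 1.5565; 1.5565 > 1, so it fails to converge.

1.5565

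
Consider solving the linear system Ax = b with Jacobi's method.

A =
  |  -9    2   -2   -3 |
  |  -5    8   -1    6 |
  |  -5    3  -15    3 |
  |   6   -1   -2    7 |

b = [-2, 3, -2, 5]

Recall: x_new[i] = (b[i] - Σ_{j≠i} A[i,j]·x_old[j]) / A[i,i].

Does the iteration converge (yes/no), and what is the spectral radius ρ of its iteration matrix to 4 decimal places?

Diagonal D = diag(-9, 8, -15, 7); L, U strict lower/upper.
Jacobi T = -D⁻¹(L+U): T[1,3] = -(6)/(8) = -0.7500; T[1,1] = 0.
  T[0,:] = [+0.0000 +0.2222 -0.2222 -0.3333]
  T[1,:] = [+0.6250 +0.0000 +0.1250 -0.7500]
  T[2,:] = [-0.3333 +0.2000 +0.0000 +0.2000]
  T[3,:] = [-0.8571 +0.1429 +0.2857 +0.0000]
|roots of det(T-λI)|: 0.7399, 0.5109, 0.5109, 0.1993.
ρ = 0.7399; 0.7399 < 1, so it converges for any x₀.

yes, ρ = 0.7399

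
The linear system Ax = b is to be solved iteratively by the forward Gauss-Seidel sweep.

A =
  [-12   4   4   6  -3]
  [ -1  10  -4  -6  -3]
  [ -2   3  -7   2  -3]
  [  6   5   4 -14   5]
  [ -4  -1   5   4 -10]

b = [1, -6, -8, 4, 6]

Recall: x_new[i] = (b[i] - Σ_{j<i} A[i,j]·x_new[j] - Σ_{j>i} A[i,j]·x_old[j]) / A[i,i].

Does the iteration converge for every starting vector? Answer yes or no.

yes

Let D = diag(-12, 10, -7, -14, -10); L, U the strict triangles.
GS T = -(D+L)⁻¹U: row 0 first, T[0,4] = -(-3)/(-12) = -0.2500; later rows by forward substitution.
  T[0,:] = [+0.0000  +0.3333  +0.3333  +0.5000  -0.2500]
  T[1,:] = [+0.0000  +0.0333  +0.4333  +0.6500  +0.2750]
  T[2,:] = [+0.0000  -0.0810  +0.0905  +0.4214  -0.2393]
  T[3,:] = [+0.0000  +0.1316  +0.3235  +0.5668  +0.2798]
  T[4,:] = [+0.0000  -0.1245  -0.0020  +0.1724  +0.0648]
moduli |λ_i(T)| = 0.8554, 0.2032, 0.2032, 0.1542, 0.0000.
ρ = 0.8554; 0.8554 < 1: convergent.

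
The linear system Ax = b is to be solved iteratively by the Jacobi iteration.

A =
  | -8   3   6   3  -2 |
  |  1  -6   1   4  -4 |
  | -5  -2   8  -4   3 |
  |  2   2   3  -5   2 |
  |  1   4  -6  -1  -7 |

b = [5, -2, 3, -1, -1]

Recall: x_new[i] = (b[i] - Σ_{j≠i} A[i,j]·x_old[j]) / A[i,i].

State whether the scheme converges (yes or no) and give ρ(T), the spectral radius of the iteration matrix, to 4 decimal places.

Let D = diag(-8, -6, 8, -5, -7); L, U the strict triangles.
Jacobi T = -D⁻¹(L+U): T[4,0] = -(1)/(-7) = +0.1429; T[4,4] = 0.
  T[0,:] = [+0.0000, +0.3750, +0.7500, +0.3750, -0.2500]
  T[1,:] = [+0.1667, +0.0000, +0.1667, +0.6667, -0.6667]
  T[2,:] = [+0.6250, +0.2500, +0.0000, +0.5000, -0.3750]
  T[3,:] = [+0.4000, +0.4000, +0.6000, +0.0000, +0.4000]
  T[4,:] = [+0.1429, +0.5714, -0.8571, -0.1429, +0.0000]
|roots of det(T-λI)|: 1.3916, 0.8513, 0.6146, 0.6146, 0.0634.
ρ = 1.3916; 1.3916 > 1 ⇒ diverges.

no, ρ = 1.3916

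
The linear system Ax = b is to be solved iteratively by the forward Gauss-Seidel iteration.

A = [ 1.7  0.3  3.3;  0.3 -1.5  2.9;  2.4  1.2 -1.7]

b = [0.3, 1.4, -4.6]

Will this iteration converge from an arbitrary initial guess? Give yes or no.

no

Diagonal D = diag(1.7, -1.5, -1.7); L, U strict lower/upper.
Gauss-Seidel: T = -(D+L)⁻¹U, row 0 first, T[0,1] = -(0.3)/(1.7) = -0.1765; later rows by forward substitution.
  T[0,:] = [+0.0000 -0.1765 -1.9412]
  T[1,:] = [+0.0000 -0.0353 +1.5451]
  T[2,:] = [+0.0000 -0.2740 -1.6498]
|eigenvalues of T|: 1.3203, 0.3648, 0.0000.
spectral radius ρ = 1.3203; 1.3203 > 1, so it fails to converge.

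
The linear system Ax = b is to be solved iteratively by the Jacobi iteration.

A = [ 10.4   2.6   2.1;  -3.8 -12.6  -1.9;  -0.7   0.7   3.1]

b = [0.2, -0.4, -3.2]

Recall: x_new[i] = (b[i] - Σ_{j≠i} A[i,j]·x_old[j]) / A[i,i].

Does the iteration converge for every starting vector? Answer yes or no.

yes

Diagonal D = diag(10.4, -12.6, 3.1); L, U strict lower/upper.
Jacobi T = -D⁻¹(L+U): T[2,0] = -(-0.7)/(3.1) = +0.2258; T[2,2] = 0.
  T[0,:] = [+0.0000  -0.2500  -0.2019]
  T[1,:] = [-0.3016  +0.0000  -0.1508]
  T[2,:] = [+0.2258  -0.2258  +0.0000]
|λ(T)| sorted: 0.2866, 0.1908, 0.0958.
ρ = 0.2866; 0.2866 < 1 ⇒ converges.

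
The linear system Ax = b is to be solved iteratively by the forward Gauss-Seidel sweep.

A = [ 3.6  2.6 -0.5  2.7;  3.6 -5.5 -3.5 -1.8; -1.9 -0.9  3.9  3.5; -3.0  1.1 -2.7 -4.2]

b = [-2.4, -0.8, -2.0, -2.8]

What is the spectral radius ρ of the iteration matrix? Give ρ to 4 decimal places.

A = D + L + U where D = diag(3.6, -5.5, 3.9, -4.2).
GS T = -(D+L)⁻¹U: row 0 first, T[0,2] = -(-0.5)/(3.6) = +0.1389; later rows by forward substitution.
  T[0,:] = [+0.0000  -0.7222  +0.1389  -0.7500]
  T[1,:] = [+0.0000  -0.4727  -0.5455  -0.8182]
  T[2,:] = [+0.0000  -0.4609  -0.0582  -1.4516]
  T[3,:] = [+0.0000  +0.6884  -0.2046  +1.2546]
|λ(T)| sorted: 1.3484, 0.4674, 0.4674, 0.0000.
spectral radius ρ = 1.3484; 1.3484 > 1: divergent.

1.3484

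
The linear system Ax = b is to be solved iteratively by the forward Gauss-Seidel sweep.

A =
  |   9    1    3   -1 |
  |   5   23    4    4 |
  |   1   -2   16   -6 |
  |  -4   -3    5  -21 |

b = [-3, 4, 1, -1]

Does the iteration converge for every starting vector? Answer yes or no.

yes

Let D = diag(9, 23, 16, -21); L, U the strict triangles.
T_GS = -(D+L)⁻¹U: row 0 first, T[0,3] = -(-1)/(9) = +0.1111; later rows by forward substitution.
  T[0,:] = [+0.0000, -0.1111, -0.3333, +0.1111]
  T[1,:] = [+0.0000, +0.0242, -0.1014, -0.1981]
  T[2,:] = [+0.0000, +0.0100, +0.0082, +0.3433]
  T[3,:] = [+0.0000, +0.0201, +0.0799, +0.0889]
eigenvalue magnitudes: 0.1855, 0.1242, 0.0599, 0.0000.
ρ = 0.1855; 0.1855 < 1: convergent.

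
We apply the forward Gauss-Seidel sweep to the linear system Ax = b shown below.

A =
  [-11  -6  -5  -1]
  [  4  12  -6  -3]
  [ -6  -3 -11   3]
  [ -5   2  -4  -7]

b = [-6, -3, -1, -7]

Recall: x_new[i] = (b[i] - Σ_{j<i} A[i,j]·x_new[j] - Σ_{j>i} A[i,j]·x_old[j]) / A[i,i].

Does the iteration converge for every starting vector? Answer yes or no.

yes

A = D + L + U where D = diag(-11, 12, -11, -7).
GS T = -(D+L)⁻¹U: row 0 first, T[0,1] = -(-6)/(-11) = -0.5455; later rows by forward substitution.
  T[0,:] = [+0.0000 -0.5455 -0.4545 -0.0909]
  T[1,:] = [+0.0000 +0.1818 +0.6515 +0.2803]
  T[2,:] = [+0.0000 +0.2479 +0.0702 +0.2459]
  T[3,:] = [+0.0000 +0.2999 +0.4707 +0.0045]
|eigenvalues of T|: 0.7852, 0.3112, 0.2175, 0.0000.
spectral radius ρ = 0.7852; 0.7852 < 1, so it converges for any x₀.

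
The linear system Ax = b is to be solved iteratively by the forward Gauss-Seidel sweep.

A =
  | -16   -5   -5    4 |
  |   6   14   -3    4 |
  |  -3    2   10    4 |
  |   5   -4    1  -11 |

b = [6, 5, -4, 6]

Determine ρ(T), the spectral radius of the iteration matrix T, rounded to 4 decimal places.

Split A = D + L + U, D = diag(-16, 14, 10, -11).
T_GS = -(D+L)⁻¹U: row 0 first, T[0,3] = -(4)/(-16) = +0.2500; later rows by forward substitution.
  T[0,:] = [+0.0000  -0.3125  -0.3125  +0.2500]
  T[1,:] = [+0.0000  +0.1339  +0.3482  -0.3929]
  T[2,:] = [+0.0000  -0.1205  -0.1634  -0.2464]
  T[3,:] = [+0.0000  -0.2017  -0.2835  +0.2341]
moduli |λ_i(T)| = 0.5147, 0.1744, 0.1356, 0.0000.
ρ(T) = max|λ| = 0.5147; 0.5147 < 1, so it converges for any x₀.

0.5147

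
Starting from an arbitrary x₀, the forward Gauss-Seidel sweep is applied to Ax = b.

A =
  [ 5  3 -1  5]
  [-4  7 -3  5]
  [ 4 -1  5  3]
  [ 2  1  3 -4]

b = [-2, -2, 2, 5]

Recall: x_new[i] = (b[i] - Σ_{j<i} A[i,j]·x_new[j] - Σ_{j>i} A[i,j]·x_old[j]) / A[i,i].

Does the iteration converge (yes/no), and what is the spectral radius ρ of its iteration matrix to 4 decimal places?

no, ρ = 1.1607

Let D = diag(5, 7, 5, -4); L, U the strict triangles.
Gauss-Seidel: T = -(D+L)⁻¹U, row 0 first, T[0,1] = -(3)/(5) = -0.6000; later rows by forward substitution.
  T[0,:] = [+0.0000 -0.6000 +0.2000 -1.0000]
  T[1,:] = [+0.0000 -0.3429 +0.5429 -1.2857]
  T[2,:] = [+0.0000 +0.4114 -0.0514 -0.0571]
  T[3,:] = [+0.0000 -0.0771 +0.1971 -0.8643]
eigenvalue magnitudes: 1.1607, 0.3113, 0.2135, 0.0000.
spectral radius ρ = 1.1607; 1.1607 > 1 ⇒ diverges.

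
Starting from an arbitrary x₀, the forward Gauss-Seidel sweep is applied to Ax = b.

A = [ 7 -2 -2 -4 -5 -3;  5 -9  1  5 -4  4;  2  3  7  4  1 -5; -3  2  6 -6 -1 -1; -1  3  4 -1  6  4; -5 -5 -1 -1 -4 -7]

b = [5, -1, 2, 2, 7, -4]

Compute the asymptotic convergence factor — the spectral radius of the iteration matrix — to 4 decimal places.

Diagonal D = diag(7, -9, 7, -6, 6, -7); L, U strict lower/upper.
Gauss-Seidel: T = -(D+L)⁻¹U, row 0 first, T[0,3] = -(-4)/(7) = +0.5714; later rows by forward substitution.
  T[0,:] = [+0.0000  +0.2857  +0.2857  +0.5714  +0.7143  +0.4286]
  T[1,:] = [+0.0000  +0.1587  +0.2698  +0.8730  -0.0476  +0.6825]
  T[2,:] = [+0.0000  -0.1497  -0.1973  -1.1088  -0.3265  +0.2993]
  T[3,:] = [+0.0000  -0.2396  -0.2502  -1.1036  -0.8662  +0.1459]
  T[4,:] = [+0.0000  +0.0281  +0.0025  +0.2140  +0.2162  -1.1117]
  T[5,:] = [+0.0000  -0.2779  -0.3343  -0.8380  -0.4293  -0.2220]
eigenvalue magnitudes: 1.3425, 0.5723, 0.5723, 0.0609, 0.0538, 0.0000.
ρ(T) = max|λ| = 1.3425; 1.3425 > 1: divergent.

1.3425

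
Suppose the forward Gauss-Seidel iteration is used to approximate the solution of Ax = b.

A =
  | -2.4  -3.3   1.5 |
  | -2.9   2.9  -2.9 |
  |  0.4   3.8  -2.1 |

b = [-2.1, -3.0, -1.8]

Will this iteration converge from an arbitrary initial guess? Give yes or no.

no

Split A = D + L + U, D = diag(-2.4, 2.9, -2.1).
Gauss-Seidel: T = -(D+L)⁻¹U, row 0 first, T[0,2] = -(1.5)/(-2.4) = +0.6250; later rows by forward substitution.
  T[0,:] = [+0.0000 -1.3750 +0.6250]
  T[1,:] = [+0.0000 -1.3750 +1.6250]
  T[2,:] = [+0.0000 -2.7500 +3.0595]
|roots of det(T-λI)|: 1.5112, 0.1733, 0.0000.
ρ = 1.5112; 1.5112 > 1 ⇒ diverges.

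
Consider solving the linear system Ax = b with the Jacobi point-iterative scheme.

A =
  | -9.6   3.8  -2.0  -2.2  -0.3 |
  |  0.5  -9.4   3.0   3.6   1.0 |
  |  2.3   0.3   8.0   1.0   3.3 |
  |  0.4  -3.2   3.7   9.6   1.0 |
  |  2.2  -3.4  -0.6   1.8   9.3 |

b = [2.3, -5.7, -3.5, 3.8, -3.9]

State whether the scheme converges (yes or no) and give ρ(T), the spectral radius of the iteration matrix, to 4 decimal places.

yes, ρ = 0.8239

Split A = D + L + U, D = diag(-9.6, -9.4, 8, 9.6, 9.3).
T_J = -D⁻¹(L+U): T[4,0] = -(2.2)/(9.3) = -0.2366; T[4,4] = 0.
  T[0,:] = [+0.0000, +0.3958, -0.2083, -0.2292, -0.0312]
  T[1,:] = [+0.0532, +0.0000, +0.3191, +0.3830, +0.1064]
  T[2,:] = [-0.2875, -0.0375, +0.0000, -0.1250, -0.4125]
  T[3,:] = [-0.0417, +0.3333, -0.3854, +0.0000, -0.1042]
  T[4,:] = [-0.2366, +0.3656, +0.0645, -0.1935, +0.0000]
|λ(T)| sorted: 0.8239, 0.4272, 0.4272, 0.3835, 0.0964.
ρ(T) = max|λ| = 0.8239; 0.8239 < 1, so it converges for any x₀.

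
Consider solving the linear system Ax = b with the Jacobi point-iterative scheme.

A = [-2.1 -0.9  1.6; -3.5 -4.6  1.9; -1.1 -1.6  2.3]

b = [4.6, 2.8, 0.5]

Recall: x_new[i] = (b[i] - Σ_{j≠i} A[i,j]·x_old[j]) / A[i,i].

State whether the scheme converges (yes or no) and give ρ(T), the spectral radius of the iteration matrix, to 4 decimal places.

no, ρ = 1.1796

Split A = D + L + U, D = diag(-2.1, -4.6, 2.3).
T_J = -D⁻¹(L+U): T[2,1] = -(-1.6)/(2.3) = +0.6957; T[2,2] = 0.
  T[0,:] = [+0.0000, -0.4286, +0.7619]
  T[1,:] = [-0.7609, +0.0000, +0.4130]
  T[2,:] = [+0.4783, +0.6957, +0.0000]
|roots of det(T-λI)|: 1.1796, 0.6432, 0.6432.
ρ = 1.1796; 1.1796 > 1: divergent.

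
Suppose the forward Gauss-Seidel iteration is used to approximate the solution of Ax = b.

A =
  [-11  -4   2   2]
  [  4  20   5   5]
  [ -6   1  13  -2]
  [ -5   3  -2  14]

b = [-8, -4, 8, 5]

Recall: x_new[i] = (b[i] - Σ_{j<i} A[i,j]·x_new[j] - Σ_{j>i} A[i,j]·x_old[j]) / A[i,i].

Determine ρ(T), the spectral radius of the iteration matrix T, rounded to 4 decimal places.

0.5408

A = D + L + U where D = diag(-11, 20, 13, 14).
GS T = -(D+L)⁻¹U: row 0 first, T[0,3] = -(2)/(-11) = +0.1818; later rows by forward substitution.
  T[0,:] = [+0.0000 -0.3636 +0.1818 +0.1818]
  T[1,:] = [+0.0000 +0.0727 -0.2864 -0.2864]
  T[2,:] = [+0.0000 -0.1734 +0.1059 +0.2598]
  T[3,:] = [+0.0000 -0.1702 +0.1414 +0.1634]
|roots of det(T-λI)|: 0.5408, 0.1247, 0.0741, 0.0000.
spectral radius ρ = 0.5408; 0.5408 < 1: convergent.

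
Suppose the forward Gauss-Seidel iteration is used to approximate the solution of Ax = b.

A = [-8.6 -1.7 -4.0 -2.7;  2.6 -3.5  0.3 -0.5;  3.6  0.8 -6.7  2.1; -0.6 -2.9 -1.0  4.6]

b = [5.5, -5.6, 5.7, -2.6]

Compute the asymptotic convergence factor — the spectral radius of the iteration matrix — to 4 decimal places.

Diagonal D = diag(-8.6, -3.5, -6.7, 4.6); L, U strict lower/upper.
Gauss-Seidel: T = -(D+L)⁻¹U, row 0 first, T[0,3] = -(-2.7)/(-8.6) = -0.3140; later rows by forward substitution.
  T[0,:] = [+0.0000  -0.1977  -0.4651  -0.3140]
  T[1,:] = [+0.0000  -0.1468  -0.2598  -0.3761]
  T[2,:] = [+0.0000  -0.1237  -0.2809  +0.0998]
  T[3,:] = [+0.0000  -0.1453  -0.2855  -0.2563]
|eigenvalues of T|: 0.5025, 0.1737, 0.0079, 0.0000.
ρ(T) = max|λ| = 0.5025; 0.5025 < 1, so it converges for any x₀.

0.5025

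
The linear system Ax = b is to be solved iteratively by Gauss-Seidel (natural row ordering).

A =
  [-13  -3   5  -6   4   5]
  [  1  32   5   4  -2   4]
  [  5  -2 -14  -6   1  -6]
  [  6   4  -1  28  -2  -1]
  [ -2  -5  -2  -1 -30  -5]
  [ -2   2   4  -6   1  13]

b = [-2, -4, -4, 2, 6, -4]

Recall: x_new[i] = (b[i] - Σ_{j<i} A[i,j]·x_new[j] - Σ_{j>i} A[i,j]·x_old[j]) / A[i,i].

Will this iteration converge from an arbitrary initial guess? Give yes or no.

Diagonal D = diag(-13, 32, -14, 28, -30, 13); L, U strict lower/upper.
T_GS = -(D+L)⁻¹U: row 0 first, T[0,4] = -(4)/(-13) = +0.3077; later rows by forward substitution.
  T[0,:] = [+0.0000 -0.2308 +0.3846 -0.4615 +0.3077 +0.3846]
  T[1,:] = [+0.0000 +0.0072 -0.1683 -0.1106 +0.0529 -0.1370]
  T[2,:] = [+0.0000 -0.0834 +0.1614 -0.5776 +0.1738 -0.2716]
  T[3,:] = [+0.0000 +0.0454 -0.0526 +0.0941 +0.0041 -0.0368]
  T[4,:] = [+0.0000 +0.0182 -0.0066 +0.0846 -0.0410 -0.1501]
  T[5,:] = [+0.0000 +0.0086 +0.0116 +0.1606 -0.0092 +0.1584]
moduli |λ_i(T)| = 0.3615, 0.1259, 0.1259, 0.0703, 0.0703, 0.0000.
spectral radius ρ = 0.3615; 0.3615 < 1: convergent.

yes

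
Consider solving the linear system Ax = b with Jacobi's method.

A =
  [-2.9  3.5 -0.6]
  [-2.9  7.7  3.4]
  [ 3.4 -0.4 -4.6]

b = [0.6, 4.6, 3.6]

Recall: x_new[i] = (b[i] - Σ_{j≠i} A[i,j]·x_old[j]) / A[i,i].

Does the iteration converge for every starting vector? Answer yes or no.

yes

Split A = D + L + U, D = diag(-2.9, 7.7, -4.6).
Jacobi: T = -D⁻¹(L+U), T[1,0] = -(-2.9)/(7.7) = +0.3766; T[1,1] = 0.
  T[0,:] = [+0.0000  +1.2069  -0.2069]
  T[1,:] = [+0.3766  +0.0000  -0.4416]
  T[2,:] = [+0.7391  -0.0870  +0.0000]
|eigenvalues of T|: 0.8824, 0.6623, 0.6623.
spectral radius ρ = 0.8824; 0.8824 < 1 ⇒ converges.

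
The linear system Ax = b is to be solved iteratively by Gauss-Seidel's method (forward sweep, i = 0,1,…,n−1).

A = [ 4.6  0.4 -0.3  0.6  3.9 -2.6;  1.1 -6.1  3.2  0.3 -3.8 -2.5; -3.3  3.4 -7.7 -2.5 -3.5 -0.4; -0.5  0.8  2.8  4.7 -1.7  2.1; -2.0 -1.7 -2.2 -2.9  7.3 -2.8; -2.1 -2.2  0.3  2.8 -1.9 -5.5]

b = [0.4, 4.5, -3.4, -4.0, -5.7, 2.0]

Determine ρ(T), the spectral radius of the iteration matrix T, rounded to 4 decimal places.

0.8915

Write A = D+L+U with D = diag(4.6, -6.1, -7.7, 4.7, 7.3, -5.5).
Gauss-Seidel: T = -(D+L)⁻¹U, row 0 first, T[0,4] = -(3.9)/(4.6) = -0.8478; later rows by forward substitution.
  T[0,:] = [+0.0000, -0.0870, +0.0652, -0.1304, -0.8478, +0.5652]
  T[1,:] = [+0.0000, -0.0157, +0.5364, +0.0257, -0.7758, -0.3079]
  T[2,:] = [+0.0000, +0.0303, +0.2089, -0.2574, -0.4338, -0.4301]
  T[3,:] = [+0.0000, -0.0247, -0.2088, +0.1351, +0.6620, -0.0780]
  T[4,:] = [+0.0000, -0.0281, +0.1228, -0.0537, -0.2807, +0.3061]
  T[5,:] = [+0.0000, +0.0383, -0.3768, +0.1128, +1.0444, -0.2616]
eigenvalue magnitudes: 0.8915, 0.6009, 0.1218, 0.1218, 0.0987, 0.0000.
ρ(T) = max|λ| = 0.8915; 0.8915 < 1, so it converges for any x₀.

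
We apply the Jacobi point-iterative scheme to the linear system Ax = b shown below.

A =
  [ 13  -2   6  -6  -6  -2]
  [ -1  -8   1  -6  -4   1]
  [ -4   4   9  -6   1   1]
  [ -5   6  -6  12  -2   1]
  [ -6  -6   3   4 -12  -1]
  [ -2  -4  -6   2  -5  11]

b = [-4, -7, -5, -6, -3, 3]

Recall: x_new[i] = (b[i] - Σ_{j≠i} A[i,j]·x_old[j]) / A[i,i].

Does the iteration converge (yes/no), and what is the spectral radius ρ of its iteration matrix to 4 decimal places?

Diagonal D = diag(13, -8, 9, 12, -12, 11); L, U strict lower/upper.
Jacobi T = -D⁻¹(L+U): T[0,5] = -(-2)/(13) = +0.1538; T[0,0] = 0.
  T[0,:] = [+0.0000  +0.1538  -0.4615  +0.4615  +0.4615  +0.1538]
  T[1,:] = [-0.1250  +0.0000  +0.1250  -0.7500  -0.5000  +0.1250]
  T[2,:] = [+0.4444  -0.4444  +0.0000  +0.6667  -0.1111  -0.1111]
  T[3,:] = [+0.4167  -0.5000  +0.5000  +0.0000  +0.1667  -0.0833]
  T[4,:] = [-0.5000  -0.5000  +0.2500  +0.3333  +0.0000  -0.0833]
  T[5,:] = [+0.1818  +0.3636  +0.5455  -0.1818  +0.4545  +0.0000]
moduli |λ_i(T)| = 1.1226, 0.7444, 0.6241, 0.6241, 0.4872, 0.1904.
ρ(T) = max|λ| = 1.1226; 1.1226 > 1: divergent.

no, ρ = 1.1226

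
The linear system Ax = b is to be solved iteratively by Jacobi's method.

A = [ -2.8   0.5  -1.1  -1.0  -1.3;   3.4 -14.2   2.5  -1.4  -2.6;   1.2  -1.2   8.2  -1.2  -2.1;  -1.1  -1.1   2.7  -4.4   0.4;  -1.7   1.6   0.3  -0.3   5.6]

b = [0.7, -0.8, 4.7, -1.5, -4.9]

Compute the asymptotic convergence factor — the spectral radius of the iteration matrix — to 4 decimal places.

A = D + L + U where D = diag(-2.8, -14.2, 8.2, -4.4, 5.6).
Jacobi T = -D⁻¹(L+U): T[3,1] = -(-1.1)/(-4.4) = -0.2500; T[3,3] = 0.
  T[0,:] = [+0.0000, +0.1786, -0.3929, -0.3571, -0.4643]
  T[1,:] = [+0.2394, +0.0000, +0.1761, -0.0986, -0.1831]
  T[2,:] = [-0.1463, +0.1463, +0.0000, +0.1463, +0.2561]
  T[3,:] = [-0.2500, -0.2500, +0.6136, +0.0000, +0.0909]
  T[4,:] = [+0.3036, -0.2857, -0.0536, +0.0536, +0.0000]
moduli |λ_i(T)| = 0.5042, 0.3640, 0.3640, 0.1305, 0.1305.
ρ = 0.5042; 0.5042 < 1, so it converges for any x₀.

0.5042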